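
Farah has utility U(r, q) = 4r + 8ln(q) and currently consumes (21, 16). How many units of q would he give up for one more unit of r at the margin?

MRS = 8

MU_r = 4, MU_q = 8/q.
MRS = 4 ÷ (8/q).
At (21, 16): MRS = 8.
The indifference curve has slope −8 at this bundle.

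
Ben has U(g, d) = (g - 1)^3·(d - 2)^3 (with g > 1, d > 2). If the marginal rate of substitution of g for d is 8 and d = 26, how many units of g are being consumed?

MU_g = 3·(g−1)^2·(d−2)^3, MU_d = 3·(g−1)^3·(d−2)^2.
MRS = (d−2)/(g−1).
Substitute d = 26: MRS = 24/(g − 1). Setting this equal to 8 gives g − 1 = 24/8 = 3, so g = 4.

g = 4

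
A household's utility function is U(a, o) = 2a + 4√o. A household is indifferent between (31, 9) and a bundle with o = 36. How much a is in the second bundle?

U(31, 9) = 74.
Set U(a, 36) = 74 and solve.
With o = 36: √36 = 6, so 2a = 74 − 4·6 = 50 and a = 25.
Check: U(25, 36) = 74.

a = 25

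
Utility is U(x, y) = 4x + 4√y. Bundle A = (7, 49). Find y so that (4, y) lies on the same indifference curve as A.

y = 100

U(7, 49) = 56.
Set U(4, y) = 56 and solve.
With x = 4: 4√y = 56 − 4·4 = 40, so √y = 10 and y = 100.
Check: U(4, 100) = 56.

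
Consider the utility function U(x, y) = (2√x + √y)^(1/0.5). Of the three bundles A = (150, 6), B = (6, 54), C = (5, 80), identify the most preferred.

Evaluate utility at each bundle:
U(A) = 726.000.
U(B) = 150.000.
U(C) = 180.000.
Highest utility is A, so A ≻ C ≻ B.

Bundle A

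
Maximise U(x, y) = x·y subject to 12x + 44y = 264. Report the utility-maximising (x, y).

x* = 11, y* = 3

MU_x = y and MU_y = x.
MRS = MU_x/MU_y = y/x.
Tangency: set MRS = p_x/p_y = 12/44 = 3/11.
So y/x = 3/11, i.e. y = (3/11)·x.
Substitute into the budget 12·x + 44·y = 264: 24·x = 264, so x* = 11.
Then y* = (3/11)·11 = 3.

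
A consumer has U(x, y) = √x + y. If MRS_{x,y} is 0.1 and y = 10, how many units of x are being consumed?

MU_x = 1/(2√x), MU_y = 1.
MRS = 1/(2√x) ÷ 1.
MRS depends only on x: 0.5/√x = 0.1 ⇒ √x = 0.5/0.1 = 5 ⇒ x = 25.

x = 25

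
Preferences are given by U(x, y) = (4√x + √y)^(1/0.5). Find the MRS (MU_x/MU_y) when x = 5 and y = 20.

For CES with ρ = 0.5, MRS = (4/1)·√(y/x).
At (5, 20): MRS = 8.
That is, one extra unit of x is worth 8 units of y at the margin.

MRS = 8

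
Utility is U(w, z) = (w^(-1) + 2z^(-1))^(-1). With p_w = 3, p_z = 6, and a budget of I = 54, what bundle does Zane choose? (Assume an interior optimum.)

For CES with ρ = -1, MRS = (1/2)·(z/w)^2.
Tangency: set MRS = p_w/p_z = 3/6 = 0.5.
So (z/w)^2 = 1; taking the square root, z/w = 1, i.e. z = w.
Substitute into the budget 3·w + 6·z = 54: 9·w = 54, so w* = 6 and z* = 6.

w* = 6, z* = 6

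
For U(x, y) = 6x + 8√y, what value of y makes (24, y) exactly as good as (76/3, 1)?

y = 4

U(76/3, 1) = 160.
Set U(24, y) = 160 and solve.
With x = 24: 8√y = 160 − 6·24 = 16, so √y = 2 and y = 4.
Check: U(24, 4) = 160.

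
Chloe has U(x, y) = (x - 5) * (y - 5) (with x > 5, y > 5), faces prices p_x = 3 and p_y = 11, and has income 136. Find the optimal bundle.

x* = 16, y* = 8

MU_x = (y−5), MU_y = (x−5).
MRS = (y−5)/(x−5).
Tangency: set MRS = p_x/p_y = 3/11.
So (y − 5)/(x − 5) = 3/11, i.e. (y − 5) = (3/11)·(x − 5).
Rewrite the budget in excess-of-subsistence terms: 3·(x − 5) + 11·(y − 5) = 136 − 3·5 − 11·5 = 66.
Substituting, 6·(x − 5) = 66, so x − 5 = 11 and x* = 16.
Then y − 5 = (3/11)·11 = 3, so y* = 8.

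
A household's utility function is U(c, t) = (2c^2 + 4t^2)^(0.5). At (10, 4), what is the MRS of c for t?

MRS = 1.25

For CES with ρ = 2, MRS = (2/4)·(t/c)^(-1).
At (10, 4): MRS = 1.25.
So at (10, 4) the consumer would give up 1.25 units of t for one more unit of c.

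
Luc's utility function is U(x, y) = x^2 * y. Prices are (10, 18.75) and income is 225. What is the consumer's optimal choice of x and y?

x* = 15, y* = 4

MU_x = 2·x·y and MU_y = x^2.
MRS = MU_x/MU_y = (2/1)·y/x.
Tangency: set MRS = p_x/p_y = 10/18.75 = 8/15.
So (2/1)·y/x = 8/15, i.e. y = (4/15)·x.
Substitute into the budget 10·x + 18.75·y = 225: 15·x = 225, so x* = 15.
Then y* = (4/15)·15 = 4.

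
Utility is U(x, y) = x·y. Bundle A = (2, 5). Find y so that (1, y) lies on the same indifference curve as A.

y = 10

U(2, 5) = 10.
Set U(1, y) = 10 and solve.
With x = 1: y = 10/1 = 10.
Check: U(1, 10) = 10.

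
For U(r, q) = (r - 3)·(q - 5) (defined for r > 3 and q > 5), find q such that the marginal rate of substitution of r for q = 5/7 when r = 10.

MU_r = (q−5), MU_q = (r−3).
MRS = (q−5)/(r−3).
Substitute r = 10: MRS = (q − 5)/7. Setting this equal to 5/7 gives q − 5 = (5/7)·7 = 5, so q = 10.

q = 10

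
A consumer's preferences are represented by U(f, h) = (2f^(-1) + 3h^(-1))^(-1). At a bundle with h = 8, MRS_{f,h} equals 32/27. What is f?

f = 6

For CES with ρ = -1, MRS = (2/3)·(h/f)^2.
Setting (2/3)·(8/f)^2 = 32/27 gives (8/f)^2 = 16/9, so 8/f = 4/3 and f = 6.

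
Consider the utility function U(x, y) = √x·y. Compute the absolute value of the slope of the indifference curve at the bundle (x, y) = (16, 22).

MRS = 11/16

MU_x = 0.5·x^(-0.5)·y and MU_y = √x.
MRS = MU_x/MU_y = (0.5)·y/x.
At (16, 22): MRS = 11/16.
The indifference curve has slope −11/16 at this bundle.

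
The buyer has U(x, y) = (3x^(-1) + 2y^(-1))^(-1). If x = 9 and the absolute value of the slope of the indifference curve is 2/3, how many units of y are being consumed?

For CES with ρ = -1, MRS = (3/2)·(y/x)^2.
Setting (3/2)·(y/9)^2 = 2/3 gives (y/9)^2 = 4/9, so y/9 = 2/3 and y = 6.

y = 6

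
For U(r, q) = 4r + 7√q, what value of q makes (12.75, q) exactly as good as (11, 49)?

q = 36

U(11, 49) = 93.
Set U(12.75, q) = 93 and solve.
With r = 12.75: 7√q = 93 − 4·12.75 = 42, so √q = 6 and q = 36.
Check: U(12.75, 36) = 93.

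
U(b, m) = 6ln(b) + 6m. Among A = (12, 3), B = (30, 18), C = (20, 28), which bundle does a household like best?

Evaluate utility at each bundle:
U(A) = 32.909.
U(B) = 128.407.
U(C) = 185.974.
Highest utility is C, so C ≻ B ≻ A.

Bundle C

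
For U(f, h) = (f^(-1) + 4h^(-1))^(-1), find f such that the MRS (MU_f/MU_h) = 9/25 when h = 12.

f = 10

For CES with ρ = -1, MRS = (1/4)·(h/f)^2.
Setting (1/4)·(12/f)^2 = 9/25 gives (12/f)^2 = 36/25, so 12/f = 1.2 and f = 10.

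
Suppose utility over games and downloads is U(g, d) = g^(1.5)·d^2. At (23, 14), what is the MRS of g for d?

MRS = 21/46

MU_g = 1.5·√g·d^2 and MU_d = 2·g^(1.5)·d.
MRS = MU_g/MU_d = (0.75)·d/g.
At (23, 14): MRS = 21/46.
That is, one extra unit of g is worth 21/46 units of d at the margin.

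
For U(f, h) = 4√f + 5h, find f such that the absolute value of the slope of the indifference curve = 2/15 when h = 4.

MU_f = 4/(2√f), MU_h = 5.
MRS = 4/(2√f) ÷ 5.
MRS depends only on f: 0.4/√f = 2/15 ⇒ √f = 0.4/(2/15) = 3 ⇒ f = 9.

f = 9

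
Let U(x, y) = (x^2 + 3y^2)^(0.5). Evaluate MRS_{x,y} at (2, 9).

For CES with ρ = 2, MRS = (1/3)·(y/x)^(-1).
At (2, 9): MRS = 2/27.
So at (2, 9) the consumer would give up 2/27 units of y for one more unit of x.

MRS = 2/27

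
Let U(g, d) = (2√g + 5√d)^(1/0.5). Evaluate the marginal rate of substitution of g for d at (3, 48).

For CES with ρ = 0.5, MRS = (2/5)·√(d/g).
At (3, 48): MRS = 1.6.
The indifference curve has slope −1.6 at this bundle.

MRS = 1.6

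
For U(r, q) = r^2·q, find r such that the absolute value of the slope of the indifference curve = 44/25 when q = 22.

r = 25

MU_r = 2·r·q and MU_q = r^2.
MRS = MU_r/MU_q = (2/1)·q/r.
Substitute q = 22: MRS = 44/r. Setting 44/r = 44/25 gives r = 44/(44/25) = 25.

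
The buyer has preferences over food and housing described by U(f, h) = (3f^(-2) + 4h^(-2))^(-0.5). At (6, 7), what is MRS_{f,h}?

MRS = 343/288

For CES with ρ = -2, MRS = (3/4)·(h/f)^3.
At (6, 7): MRS = 343/288.
The indifference curve has slope −343/288 at this bundle.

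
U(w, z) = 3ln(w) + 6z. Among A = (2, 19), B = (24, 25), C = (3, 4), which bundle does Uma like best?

Evaluate utility at each bundle:
U(A) = 116.079.
U(B) = 159.534.
U(C) = 27.296.
Highest utility is B, so B ≻ A ≻ C.

Bundle B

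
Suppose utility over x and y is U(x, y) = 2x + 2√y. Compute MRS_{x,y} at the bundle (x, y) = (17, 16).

MRS = 8

MU_x = 2, MU_y = 2/(2√y).
MRS = 2 ÷ (2/(2√y)).
At (17, 16): MRS = 8.
That is, one extra unit of x is worth 8 units of y at the margin.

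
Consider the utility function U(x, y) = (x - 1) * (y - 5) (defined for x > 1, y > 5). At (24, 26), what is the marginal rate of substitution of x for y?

MU_x = (y−5), MU_y = (x−1).
MRS = (y−5)/(x−1).
At (24, 26): MRS = 21/23.
So at (24, 26) the consumer would give up 21/23 units of y for one more unit of x.

MRS = 21/23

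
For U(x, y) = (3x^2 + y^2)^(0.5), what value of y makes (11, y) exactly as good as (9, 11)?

y = 1

U depends on (x, y) only through S = 3x^2 + y^2, so equal utility means equal S. At (9, 11): S = 364.
With x = 11: 3·11^2 = 363, so y^2 = 364 − 363 = 1.
Hence y = √1 = 1.
Check: U(11, 1) = 19.0788.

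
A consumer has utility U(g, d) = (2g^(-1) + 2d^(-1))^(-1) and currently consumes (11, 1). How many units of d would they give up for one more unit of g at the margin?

For CES with ρ = -1, MRS = (d/g)^2.
At (11, 1): MRS = 1/121.
That is, one extra unit of g is worth 1/121 units of d at the margin.

MRS = 1/121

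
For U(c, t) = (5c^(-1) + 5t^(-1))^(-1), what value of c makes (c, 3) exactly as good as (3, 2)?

c = 2

U depends on (c, t) only through S = 5c^(-1) + 5t^(-1), so equal utility means equal S. At (3, 2): S = 25/6.
With t = 3: 5·3^(-1) = 5/3, so 5c^(-1) = 25/6 − 5/3 = 2.5, i.e. c^(-1) = 0.5.
Hence c = 1/0.5 = 2.
Check: U(2, 3) = 0.24.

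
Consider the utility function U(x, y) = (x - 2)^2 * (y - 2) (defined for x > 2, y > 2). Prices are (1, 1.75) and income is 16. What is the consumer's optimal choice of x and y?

MU_x = 2·(x−2)·(y−2), MU_y = (x−2)^2.
MRS = (2/1)·(y−2)/(x−2).
Tangency: set MRS = p_x/p_y = 1/1.75 = 4/7.
So (2/1)·(y − 2)/(x − 2) = 4/7, i.e. (y − 2) = (2/7)·(x − 2).
Rewrite the budget in excess-of-subsistence terms: 1·(x − 2) + 1.75·(y − 2) = 16 − 1·2 − 1.75·2 = 10.5.
Substituting, 1.5·(x − 2) = 10.5, so x − 2 = 7 and x* = 9.
Then y − 2 = (2/7)·7 = 2, so y* = 4.

x* = 9, y* = 4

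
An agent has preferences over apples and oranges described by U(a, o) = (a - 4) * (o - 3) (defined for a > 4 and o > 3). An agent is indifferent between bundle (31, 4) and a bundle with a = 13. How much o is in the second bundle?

U(31, 4) = 27.
Set U(13, o) = 27 and solve.
With a = 13: (13 − 4) = 9, so (o − 3) = 27/9 = 3.
So o = 3 + 3 = 6.
Check: U(13, 6) = 27.

o = 6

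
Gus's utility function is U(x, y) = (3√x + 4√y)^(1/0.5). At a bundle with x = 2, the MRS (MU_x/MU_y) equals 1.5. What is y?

y = 8

For CES with ρ = 0.5, MRS = (3/4)·√(y/x).
Setting (3/4)·√(y/2) = 1.5 gives √(y/2) = 2, so y/2 = 4 and y = 8.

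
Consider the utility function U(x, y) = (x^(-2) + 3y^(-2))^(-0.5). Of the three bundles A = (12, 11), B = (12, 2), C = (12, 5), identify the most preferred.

Evaluate utility at each bundle:
U(A) = 5.613.
U(B) = 1.149.
U(C) = 2.807.
Highest utility is A, so A ≻ C ≻ B.

Bundle A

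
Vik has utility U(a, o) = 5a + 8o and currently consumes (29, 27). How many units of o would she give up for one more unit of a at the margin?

MU_a = 5, MU_o = 8, so MRS = 5/8 = 0.625 at every bundle.
At (29, 27): MRS = 0.625.
So at (29, 27) the consumer would give up 0.625 units of o for one more unit of a.

MRS = 0.625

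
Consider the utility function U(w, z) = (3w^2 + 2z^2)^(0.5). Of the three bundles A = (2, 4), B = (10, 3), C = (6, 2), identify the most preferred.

Evaluate utility at each bundle:
U(A) = 6.633.
U(B) = 17.833.
U(C) = 10.770.
Highest utility is B, so B ≻ C ≻ A.

Bundle B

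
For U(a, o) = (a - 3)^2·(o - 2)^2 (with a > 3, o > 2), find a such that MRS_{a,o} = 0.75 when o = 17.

MU_a = 2·(a−3)·(o−2)^2, MU_o = 2·(a−3)^2·(o−2).
MRS = (o−2)/(a−3).
Substitute o = 17: MRS = 15/(a − 3). Setting this equal to 0.75 gives a − 3 = 15/0.75 = 20, so a = 23.

a = 23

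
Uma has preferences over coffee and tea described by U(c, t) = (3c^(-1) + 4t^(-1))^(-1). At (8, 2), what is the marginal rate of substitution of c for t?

For CES with ρ = -1, MRS = (3/4)·(t/c)^2.
At (8, 2): MRS = 3/64.
That is, one extra unit of c is worth 3/64 units of t at the margin.

MRS = 3/64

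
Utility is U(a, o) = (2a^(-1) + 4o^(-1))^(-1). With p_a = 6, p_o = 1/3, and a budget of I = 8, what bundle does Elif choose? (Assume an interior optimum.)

a* = 1, o* = 6

For CES with ρ = -1, MRS = (2/4)·(o/a)^2.
Tangency: set MRS = p_a/p_o = 6/(1/3) = 18.
So (o/a)^2 = 36; taking the square root, o/a = 6, i.e. o = 6·a.
Substitute into the budget 6·a + (1/3)·o = 8: 8·a = 8, so a* = 1 and o* = 6·1 = 6.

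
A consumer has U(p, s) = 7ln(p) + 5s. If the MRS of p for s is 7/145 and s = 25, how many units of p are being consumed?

p = 29

MU_p = 7/p, MU_s = 5.
MRS = 7/p ÷ 5.
MRS depends only on p: 1.4/p = 7/145 ⇒ p = 1.4/(7/145) = 29.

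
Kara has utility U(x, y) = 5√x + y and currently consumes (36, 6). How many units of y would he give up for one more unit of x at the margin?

MU_x = 5/(2√x), MU_y = 1.
MRS = 5/(2√x) ÷ 1.
At (36, 6): MRS = 5/12.
The indifference curve has slope −5/12 at this bundle.

MRS = 5/12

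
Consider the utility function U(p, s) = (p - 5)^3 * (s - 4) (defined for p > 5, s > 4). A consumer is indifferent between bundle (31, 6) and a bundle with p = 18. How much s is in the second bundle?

U(31, 6) = 35152.
Set U(18, s) = 35152 and solve.
With p = 18: (18 − 5)^3 = 2197, so (s − 4) = 35152/2197 = 16.
So s = 4 + 16 = 20.
Check: U(18, 20) = 35152.

s = 20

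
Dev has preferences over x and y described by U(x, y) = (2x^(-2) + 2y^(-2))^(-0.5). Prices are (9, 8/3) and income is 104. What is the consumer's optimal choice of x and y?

x* = 8, y* = 12

For CES with ρ = -2, MRS = (y/x)^3.
Tangency: set MRS = p_x/p_y = 9/(8/3) = 3.375.
So (y/x)^3 = 3.375; taking the cube root, y/x = 1.5, i.e. y = 1.5·x.
Substitute into the budget 9·x + (8/3)·y = 104: 13·x = 104, so x* = 8 and y* = 1.5·8 = 12.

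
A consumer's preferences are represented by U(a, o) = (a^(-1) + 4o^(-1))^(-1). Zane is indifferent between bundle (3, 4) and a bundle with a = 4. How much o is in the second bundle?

U depends on (a, o) only through S = a^(-1) + 4o^(-1), so equal utility means equal S. At (3, 4): S = 4/3.
With a = 4: 4^(-1) = 0.25, so 4o^(-1) = 4/3 − 0.25 = 13/12, i.e. o^(-1) = 13/48.
Hence o = 1/(13/48) = 48/13.
Check: U(4, 48/13) = 0.75.

o = 48/13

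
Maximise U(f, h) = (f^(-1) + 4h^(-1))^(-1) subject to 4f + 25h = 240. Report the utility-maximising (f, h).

f* = 10, h* = 8

For CES with ρ = -1, MRS = (1/4)·(h/f)^2.
Tangency: set MRS = p_f/p_h = 4/25.
So (h/f)^2 = 16/25; taking the square root, h/f = 0.8, i.e. h = 0.8·f.
Substitute into the budget 4·f + 25·h = 240: 24·f = 240, so f* = 10 and h* = 0.8·10 = 8.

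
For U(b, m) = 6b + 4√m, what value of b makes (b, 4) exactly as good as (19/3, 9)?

U(19/3, 9) = 50.
Set U(b, 4) = 50 and solve.
With m = 4: √4 = 2, so 6b = 50 − 4·2 = 42 and b = 7.
Check: U(7, 4) = 50.

b = 7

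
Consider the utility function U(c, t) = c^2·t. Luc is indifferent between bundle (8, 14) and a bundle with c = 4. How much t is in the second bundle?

t = 56

U(8, 14) = 896.
Set U(4, t) = 896 and solve.
With c = 4: 4^2 = 16, so t = 896/16 = 56.
Check: U(4, 56) = 896.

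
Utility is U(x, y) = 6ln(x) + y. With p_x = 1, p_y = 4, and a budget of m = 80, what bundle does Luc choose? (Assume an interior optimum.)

x* = 24, y* = 14

MU_x = 6/x, MU_y = 1.
MRS = 6/x ÷ 1.
Tangency: set MRS = p_x/p_y = 1/4 = 0.25.
MRS depends only on x: 6/x = 0.25 ⇒ x* = 6/0.25 = 24.
From the budget, 4·y = 80 − 1·24 = 56, so y* = 14.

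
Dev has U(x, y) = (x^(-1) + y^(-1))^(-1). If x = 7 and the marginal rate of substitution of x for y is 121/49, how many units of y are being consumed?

y = 11

For CES with ρ = -1, MRS = (y/x)^2.
Setting (y/7)^2 = 121/49 gives y/7 = 11/7 and y = 11.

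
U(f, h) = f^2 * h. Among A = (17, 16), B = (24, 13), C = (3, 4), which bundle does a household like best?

Bundle B

Evaluate utility at each bundle:
U(A) = 4624.
U(B) = 7488.
U(C) = 36.
Highest utility is B, so B ≻ A ≻ C.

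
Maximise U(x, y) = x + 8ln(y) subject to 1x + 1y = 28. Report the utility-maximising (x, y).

x* = 20, y* = 8

MU_x = 1, MU_y = 8/y.
MRS = 1 ÷ (8/y).
Tangency: set MRS = p_x/p_y = 1/1 = 1.
MRS depends only on y: 0.125·y = 1 ⇒ y* = 1/0.125 = 8.
From the budget, 1·x = 28 − 1·8 = 20, so x* = 20.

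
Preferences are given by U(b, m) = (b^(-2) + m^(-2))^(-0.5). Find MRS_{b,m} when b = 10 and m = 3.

For CES with ρ = -2, MRS = (m/b)^3.
At (10, 3): MRS = 27/1000.
The indifference curve has slope −27/1000 at this bundle.

MRS = 27/1000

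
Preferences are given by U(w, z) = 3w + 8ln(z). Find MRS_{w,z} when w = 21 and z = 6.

MU_w = 3, MU_z = 8/z.
MRS = 3 ÷ (8/z).
At (21, 6): MRS = 2.25.
The indifference curve has slope −2.25 at this bundle.

MRS = 2.25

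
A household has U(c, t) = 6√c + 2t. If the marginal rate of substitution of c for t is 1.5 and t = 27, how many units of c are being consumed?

c = 1

MU_c = 6/(2√c), MU_t = 2.
MRS = 6/(2√c) ÷ 2.
MRS depends only on c: 1.5/√c = 1.5 ⇒ √c = 1.5/1.5 = 1 ⇒ c = 1.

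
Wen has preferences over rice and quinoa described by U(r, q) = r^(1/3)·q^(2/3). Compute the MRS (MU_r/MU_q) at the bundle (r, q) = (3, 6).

MRS = 1

MU_r = 1/3·r^(-2/3)·q^(2/3) and MU_q = 2/3·r^(1/3)·q^(-1/3).
MRS = MU_r/MU_q = (0.5)·q/r.
At (3, 6): MRS = 1.
So at (3, 6) the consumer would give up 1 units of q for one more unit of r.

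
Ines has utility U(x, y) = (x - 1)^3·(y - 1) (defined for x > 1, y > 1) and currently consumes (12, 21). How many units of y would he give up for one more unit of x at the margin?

MRS = 60/11

MU_x = 3·(x−1)^2·(y−1), MU_y = (x−1)^3.
MRS = (3/1)·(y−1)/(x−1).
At (12, 21): MRS = 60/11.
So at (12, 21) the consumer would give up 60/11 units of y for one more unit of x.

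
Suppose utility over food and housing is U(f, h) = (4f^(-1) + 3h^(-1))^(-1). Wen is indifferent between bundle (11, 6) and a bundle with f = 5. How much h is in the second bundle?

h = 330/7

U depends on (f, h) only through S = 4f^(-1) + 3h^(-1), so equal utility means equal S. At (11, 6): S = 19/22.
With f = 5: 4·5^(-1) = 0.8, so 3h^(-1) = 19/22 − 0.8 = 7/110, i.e. h^(-1) = 7/330.
Hence h = 1/(7/330) = 330/7.
Check: U(5, 330/7) = 1.1579.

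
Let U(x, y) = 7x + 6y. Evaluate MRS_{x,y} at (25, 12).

MRS = 7/6

MU_x = 7, MU_y = 6, so MRS = 7/6 at every bundle.
At (25, 12): MRS = 7/6.
The indifference curve has slope −7/6 at this bundle.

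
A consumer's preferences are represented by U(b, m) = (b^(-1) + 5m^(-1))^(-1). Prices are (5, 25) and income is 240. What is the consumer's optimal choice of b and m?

For CES with ρ = -1, MRS = (1/5)·(m/b)^2.
Tangency: set MRS = p_b/p_m = 5/25 = 0.2.
So (m/b)^2 = 1; taking the square root, m/b = 1, i.e. m = b.
Substitute into the budget 5·b + 25·m = 240: 30·b = 240, so b* = 8 and m* = 8.

b* = 8, m* = 8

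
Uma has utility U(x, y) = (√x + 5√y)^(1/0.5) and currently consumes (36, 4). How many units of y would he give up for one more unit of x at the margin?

MRS = 1/15

For CES with ρ = 0.5, MRS = (1/5)·√(y/x).
At (36, 4): MRS = 1/15.
The indifference curve has slope −1/15 at this bundle.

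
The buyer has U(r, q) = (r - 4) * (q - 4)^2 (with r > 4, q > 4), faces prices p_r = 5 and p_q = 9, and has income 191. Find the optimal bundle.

r* = 13, q* = 14

MU_r = (q−4)^2, MU_q = 2·(r−4)·(q−4).
MRS = (1/2)·(q−4)/(r−4).
Tangency: set MRS = p_r/p_q = 5/9.
So (1/2)·(q − 4)/(r − 4) = 5/9, i.e. (q − 4) = (10/9)·(r − 4).
Rewrite the budget in excess-of-subsistence terms: 5·(r − 4) + 9·(q − 4) = 191 − 5·4 − 9·4 = 135.
Substituting, 15·(r − 4) = 135, so r − 4 = 9 and r* = 13.
Then q − 4 = (10/9)·9 = 10, so q* = 14.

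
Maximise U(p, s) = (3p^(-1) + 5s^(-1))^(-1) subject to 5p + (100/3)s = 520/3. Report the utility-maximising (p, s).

p* = 8, s* = 4

For CES with ρ = -1, MRS = (3/5)·(s/p)^2.
Tangency: set MRS = p_p/p_s = 5/(100/3) = 0.15.
So (s/p)^2 = 0.25; taking the square root, s/p = 0.5, i.e. s = 0.5·p.
Substitute into the budget 5·p + (100/3)·s = 520/3: (65/3)·p = 520/3, so p* = 8 and s* = 0.5·8 = 4.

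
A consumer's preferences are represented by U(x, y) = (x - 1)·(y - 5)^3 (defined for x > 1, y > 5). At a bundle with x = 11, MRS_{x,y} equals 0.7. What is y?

y = 26

MU_x = (y−5)^3, MU_y = 3·(x−1)·(y−5)^2.
MRS = (1/3)·(y−5)/(x−1).
Substitute x = 11: MRS = (y − 5)/30. Setting this equal to 0.7 gives y − 5 = 0.7·30 = 21, so y = 26.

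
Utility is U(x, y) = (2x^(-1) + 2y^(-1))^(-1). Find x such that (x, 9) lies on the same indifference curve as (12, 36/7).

U depends on (x, y) only through S = 2x^(-1) + 2y^(-1), so equal utility means equal S. At (12, 36/7): S = 5/9.
With y = 9: 2·9^(-1) = 2/9, so 2x^(-1) = 5/9 − 2/9 = 1/3, i.e. x^(-1) = 1/6.
Hence x = 1/(1/6) = 6.
Check: U(6, 9) = 1.8.

x = 6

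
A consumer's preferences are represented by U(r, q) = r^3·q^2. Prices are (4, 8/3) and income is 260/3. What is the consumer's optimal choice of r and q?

r* = 13, q* = 13

MU_r = 3·r^2·q^2 and MU_q = 2·r^3·q.
MRS = MU_r/MU_q = (3/2)·q/r.
Tangency: set MRS = p_r/p_q = 4/(8/3) = 1.5.
So (3/2)·q/r = 1.5, i.e. q = r.
Substitute into the budget 4·r + (8/3)·q = 260/3: (20/3)·r = 260/3, so r* = 13.
Then q* = 13.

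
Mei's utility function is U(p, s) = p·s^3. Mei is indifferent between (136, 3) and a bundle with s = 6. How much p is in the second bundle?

p = 17

U(136, 3) = 3672.
Set U(p, 6) = 3672 and solve.
With s = 6: 6^3 = 216, so p = 3672/216 = 17.
Check: U(17, 6) = 3672.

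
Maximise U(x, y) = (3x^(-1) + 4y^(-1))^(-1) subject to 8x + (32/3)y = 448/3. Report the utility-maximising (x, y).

x* = 8, y* = 8

For CES with ρ = -1, MRS = (3/4)·(y/x)^2.
Tangency: set MRS = p_x/p_y = 8/(32/3) = 0.75.
So (y/x)^2 = 1; taking the square root, y/x = 1, i.e. y = x.
Substitute into the budget 8·x + (32/3)·y = 448/3: (56/3)·x = 448/3, so x* = 8 and y* = 8.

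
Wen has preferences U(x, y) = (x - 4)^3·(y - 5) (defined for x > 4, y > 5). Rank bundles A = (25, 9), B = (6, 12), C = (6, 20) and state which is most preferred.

Evaluate utility at each bundle:
U(A) = 37044.
U(B) = 56.
U(C) = 120.
Highest utility is A, so A ≻ C ≻ B.

Bundle A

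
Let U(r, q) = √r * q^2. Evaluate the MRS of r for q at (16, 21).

MRS = 21/64

MU_r = 0.5·r^(-0.5)·q^2 and MU_q = 2·√r·q.
MRS = MU_r/MU_q = (0.25)·q/r.
At (16, 21): MRS = 21/64.
That is, one extra unit of r is worth 21/64 units of q at the margin.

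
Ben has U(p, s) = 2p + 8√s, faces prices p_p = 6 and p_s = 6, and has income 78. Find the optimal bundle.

MU_p = 2, MU_s = 8/(2√s).
MRS = 2 ÷ (8/(2√s)).
Tangency: set MRS = p_p/p_s = 6/6 = 1.
MRS depends only on s: 0.5·√s = 1 ⇒ √s = 1/0.5 = 2 ⇒ s* = 4.
From the budget, 6·p = 78 − 6·4 = 54, so p* = 9.

p* = 9, s* = 4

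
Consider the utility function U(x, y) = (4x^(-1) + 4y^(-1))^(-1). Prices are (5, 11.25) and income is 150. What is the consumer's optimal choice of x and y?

For CES with ρ = -1, MRS = (y/x)^2.
Tangency: set MRS = p_x/p_y = 5/11.25 = 4/9.
So (y/x)^2 = 4/9; taking the square root, y/x = 2/3, i.e. y = (2/3)·x.
Substitute into the budget 5·x + 11.25·y = 150: 12.5·x = 150, so x* = 12 and y* = (2/3)·12 = 8.

x* = 12, y* = 8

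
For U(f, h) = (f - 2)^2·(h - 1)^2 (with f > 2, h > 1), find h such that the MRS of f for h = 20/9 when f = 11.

h = 21

MU_f = 2·(f−2)·(h−1)^2, MU_h = 2·(f−2)^2·(h−1).
MRS = (h−1)/(f−2).
Substitute f = 11: MRS = (h − 1)/9. Setting this equal to 20/9 gives h − 1 = (20/9)·9 = 20, so h = 21.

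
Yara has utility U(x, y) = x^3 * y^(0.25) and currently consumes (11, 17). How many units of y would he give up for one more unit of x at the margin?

MRS = 204/11

MU_x = 3·x^2·y^(0.25) and MU_y = 0.25·x^3·y^(-0.75).
MRS = MU_x/MU_y = (12)·y/x.
At (11, 17): MRS = 204/11.
The indifference curve has slope −204/11 at this bundle.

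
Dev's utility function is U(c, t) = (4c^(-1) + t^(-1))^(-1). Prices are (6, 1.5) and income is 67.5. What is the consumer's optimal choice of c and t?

c* = 9, t* = 9

For CES with ρ = -1, MRS = (4/1)·(t/c)^2.
Tangency: set MRS = p_c/p_t = 6/1.5 = 4.
So (t/c)^2 = 1; taking the square root, t/c = 1, i.e. t = c.
Substitute into the budget 6·c + 1.5·t = 67.5: 7.5·c = 67.5, so c* = 9 and t* = 9.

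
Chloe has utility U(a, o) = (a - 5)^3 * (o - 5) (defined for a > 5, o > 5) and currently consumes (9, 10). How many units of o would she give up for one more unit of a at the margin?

MU_a = 3·(a−5)^2·(o−5), MU_o = (a−5)^3.
MRS = (3/1)·(o−5)/(a−5).
At (9, 10): MRS = 3.75.
That is, one extra unit of a is worth 3.75 units of o at the margin.

MRS = 3.75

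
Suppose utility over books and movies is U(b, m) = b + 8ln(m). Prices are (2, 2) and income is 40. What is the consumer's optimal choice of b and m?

b* = 12, m* = 8

MU_b = 1, MU_m = 8/m.
MRS = 1 ÷ (8/m).
Tangency: set MRS = p_b/p_m = 2/2 = 1.
MRS depends only on m: 0.125·m = 1 ⇒ m* = 1/0.125 = 8.
From the budget, 2·b = 40 − 2·8 = 24, so b* = 12.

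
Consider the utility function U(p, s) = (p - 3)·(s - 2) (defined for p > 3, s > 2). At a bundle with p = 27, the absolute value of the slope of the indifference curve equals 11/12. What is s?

s = 24

MU_p = (s−2), MU_s = (p−3).
MRS = (s−2)/(p−3).
Substitute p = 27: MRS = (s − 2)/24. Setting this equal to 11/12 gives s − 2 = (11/12)·24 = 22, so s = 24.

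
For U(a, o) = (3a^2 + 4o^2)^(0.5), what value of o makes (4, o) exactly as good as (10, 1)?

U depends on (a, o) only through S = 3a^2 + 4o^2, so equal utility means equal S. At (10, 1): S = 304.
With a = 4: 3·4^2 = 48, so 4o^2 = 304 − 48 = 256, i.e. o^2 = 64.
Hence o = √64 = 8.
Check: U(4, 8) = 17.4356.

o = 8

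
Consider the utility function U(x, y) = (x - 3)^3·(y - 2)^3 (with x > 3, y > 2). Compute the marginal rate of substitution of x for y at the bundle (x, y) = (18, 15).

MRS = 13/15

MU_x = 3·(x−3)^2·(y−2)^3, MU_y = 3·(x−3)^3·(y−2)^2.
MRS = (y−2)/(x−3).
At (18, 15): MRS = 13/15.
So at (18, 15) the consumer would give up 13/15 units of y for one more unit of x.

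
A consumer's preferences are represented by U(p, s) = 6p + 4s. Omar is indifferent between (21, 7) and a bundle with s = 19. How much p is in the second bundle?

U(21, 7) = 154.
Set U(p, 19) = 154 and solve.
6p + 4·19 = 154 ⇒ 6p = 78 ⇒ p = 13.
Check: U(13, 19) = 154.

p = 13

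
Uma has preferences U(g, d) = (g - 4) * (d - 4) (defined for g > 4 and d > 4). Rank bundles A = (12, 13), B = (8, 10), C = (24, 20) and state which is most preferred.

Evaluate utility at each bundle:
U(A) = 72.
U(B) = 24.
U(C) = 320.
Highest utility is C, so C ≻ A ≻ B.

Bundle C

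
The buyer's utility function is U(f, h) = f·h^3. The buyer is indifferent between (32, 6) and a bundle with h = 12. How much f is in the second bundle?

f = 4

U(32, 6) = 6912.
Set U(f, 12) = 6912 and solve.
With h = 12: 12^3 = 1728, so f = 6912/1728 = 4.
Check: U(4, 12) = 6912.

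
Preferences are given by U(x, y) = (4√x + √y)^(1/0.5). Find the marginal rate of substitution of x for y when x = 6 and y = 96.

For CES with ρ = 0.5, MRS = (4/1)·√(y/x).
At (6, 96): MRS = 16.
The indifference curve has slope −16 at this bundle.

MRS = 16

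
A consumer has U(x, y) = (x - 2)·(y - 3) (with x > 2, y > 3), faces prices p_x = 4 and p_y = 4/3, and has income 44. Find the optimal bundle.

x* = 6, y* = 15

MU_x = (y−3), MU_y = (x−2).
MRS = (y−3)/(x−2).
Tangency: set MRS = p_x/p_y = 4/(4/3) = 3.
So (y − 3)/(x − 2) = 3, i.e. (y − 3) = 3·(x − 2).
Rewrite the budget in excess-of-subsistence terms: 4·(x − 2) + (4/3)·(y − 3) = 44 − 4·2 − (4/3)·3 = 32.
Substituting, 8·(x − 2) = 32, so x − 2 = 4 and x* = 6.
Then y − 3 = 3·4 = 12, so y* = 15.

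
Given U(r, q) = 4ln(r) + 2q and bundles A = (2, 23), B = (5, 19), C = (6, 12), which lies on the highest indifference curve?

Bundle A

Evaluate utility at each bundle:
U(A) = 48.773.
U(B) = 44.438.
U(C) = 31.167.
Highest utility is A, so A ≻ B ≻ C.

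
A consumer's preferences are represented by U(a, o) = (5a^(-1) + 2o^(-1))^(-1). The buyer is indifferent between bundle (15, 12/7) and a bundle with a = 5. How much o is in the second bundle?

o = 4

U depends on (a, o) only through S = 5a^(-1) + 2o^(-1), so equal utility means equal S. At (15, 12/7): S = 1.5.
With a = 5: 5·5^(-1) = 1, so 2o^(-1) = 1.5 − 1 = 0.5, i.e. o^(-1) = 0.25.
Hence o = 1/0.25 = 4.
Check: U(5, 4) = 0.6667.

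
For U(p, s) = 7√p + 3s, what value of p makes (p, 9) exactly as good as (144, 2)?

p = 81

U(144, 2) = 90.
Set U(p, 9) = 90 and solve.
With s = 9: 7√p = 90 − 3·9 = 63, so √p = 9 and p = 81.
Check: U(81, 9) = 90.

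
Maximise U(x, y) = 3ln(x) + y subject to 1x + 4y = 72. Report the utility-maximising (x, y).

x* = 12, y* = 15

MU_x = 3/x, MU_y = 1.
MRS = 3/x ÷ 1.
Tangency: set MRS = p_x/p_y = 1/4 = 0.25.
MRS depends only on x: 3/x = 0.25 ⇒ x* = 3/0.25 = 12.
From the budget, 4·y = 72 − 1·12 = 60, so y* = 15.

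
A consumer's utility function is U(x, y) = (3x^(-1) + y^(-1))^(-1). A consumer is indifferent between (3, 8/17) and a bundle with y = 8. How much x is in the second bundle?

x = 1

U depends on (x, y) only through S = 3x^(-1) + y^(-1), so equal utility means equal S. At (3, 8/17): S = 3.125.
With y = 8: 8^(-1) = 0.125, so 3x^(-1) = 3.125 − 0.125 = 3, i.e. x^(-1) = 1.
Hence x = 1/1 = 1.
Check: U(1, 8) = 0.32.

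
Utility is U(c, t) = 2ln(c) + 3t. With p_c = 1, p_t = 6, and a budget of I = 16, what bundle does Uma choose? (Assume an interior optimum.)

MU_c = 2/c, MU_t = 3.
MRS = 2/c ÷ 3.
Tangency: set MRS = p_c/p_t = 1/6.
MRS depends only on c: (2/3)/c = 1/6 ⇒ c* = (2/3)/(1/6) = 4.
From the budget, 6·t = 16 − 1·4 = 12, so t* = 2.

c* = 4, t* = 2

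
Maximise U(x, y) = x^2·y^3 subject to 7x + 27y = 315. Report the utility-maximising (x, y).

x* = 18, y* = 7

MU_x = 2·x·y^3 and MU_y = 3·x^2·y^2.
MRS = MU_x/MU_y = (2/3)·y/x.
Tangency: set MRS = p_x/p_y = 7/27.
So (2/3)·y/x = 7/27, i.e. y = (7/18)·x.
Substitute into the budget 7·x + 27·y = 315: 17.5·x = 315, so x* = 18.
Then y* = (7/18)·18 = 7.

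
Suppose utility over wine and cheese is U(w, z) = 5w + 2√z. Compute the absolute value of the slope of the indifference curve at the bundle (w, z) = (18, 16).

MRS = 20

MU_w = 5, MU_z = 2/(2√z).
MRS = 5 ÷ (2/(2√z)).
At (18, 16): MRS = 20.
So at (18, 16) the consumer would give up 20 units of z for one more unit of w.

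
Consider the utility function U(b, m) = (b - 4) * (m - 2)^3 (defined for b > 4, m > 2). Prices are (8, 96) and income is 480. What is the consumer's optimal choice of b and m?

b* = 12, m* = 4

MU_b = (m−2)^3, MU_m = 3·(b−4)·(m−2)^2.
MRS = (1/3)·(m−2)/(b−4).
Tangency: set MRS = p_b/p_m = 8/96 = 1/12.
So (1/3)·(m − 2)/(b − 4) = 1/12, i.e. (m − 2) = 0.25·(b − 4).
Rewrite the budget in excess-of-subsistence terms: 8·(b − 4) + 96·(m − 2) = 480 − 8·4 − 96·2 = 256.
Substituting, 32·(b − 4) = 256, so b − 4 = 8 and b* = 12.
Then m − 2 = 0.25·8 = 2, so m* = 4.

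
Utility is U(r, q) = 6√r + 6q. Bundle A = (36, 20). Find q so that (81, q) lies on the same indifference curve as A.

U(36, 20) = 156.
Set U(81, q) = 156 and solve.
With r = 81: √81 = 9, so 6q = 156 − 6·9 = 102 and q = 17.
Check: U(81, 17) = 156.

q = 17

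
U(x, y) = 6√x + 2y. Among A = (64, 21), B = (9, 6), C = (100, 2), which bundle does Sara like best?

Evaluate utility at each bundle:
U(A) = 90.000.
U(B) = 30.000.
U(C) = 64.000.
Highest utility is A, so A ≻ C ≻ B.

Bundle A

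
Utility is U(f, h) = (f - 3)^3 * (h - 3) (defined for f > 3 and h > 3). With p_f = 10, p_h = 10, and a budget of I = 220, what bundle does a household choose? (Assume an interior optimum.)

f* = 15, h* = 7

MU_f = 3·(f−3)^2·(h−3), MU_h = (f−3)^3.
MRS = (3/1)·(h−3)/(f−3).
Tangency: set MRS = p_f/p_h = 10/10 = 1.
So (3/1)·(h − 3)/(f − 3) = 1, i.e. (h − 3) = (1/3)·(f − 3).
Rewrite the budget in excess-of-subsistence terms: 10·(f − 3) + 10·(h − 3) = 220 − 10·3 − 10·3 = 160.
Substituting, (40/3)·(f − 3) = 160, so f − 3 = 12 and f* = 15.
Then h − 3 = (1/3)·12 = 4, so h* = 7.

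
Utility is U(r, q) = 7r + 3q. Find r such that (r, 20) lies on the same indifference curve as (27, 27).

U(27, 27) = 270.
Set U(r, 20) = 270 and solve.
7r + 3·20 = 270 ⇒ 7r = 210 ⇒ r = 30.
Check: U(30, 20) = 270.

r = 30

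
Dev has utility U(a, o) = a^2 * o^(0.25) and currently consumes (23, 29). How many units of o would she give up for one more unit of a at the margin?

MRS = 232/23

MU_a = 2·a·o^(0.25) and MU_o = 0.25·a^2·o^(-0.75).
MRS = MU_a/MU_o = (8)·o/a.
At (23, 29): MRS = 232/23.
The indifference curve has slope −232/23 at this bundle.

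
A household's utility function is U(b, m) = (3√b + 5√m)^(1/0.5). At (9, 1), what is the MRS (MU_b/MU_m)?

For CES with ρ = 0.5, MRS = (3/5)·√(m/b).
At (9, 1): MRS = 0.2.
The indifference curve has slope −0.2 at this bundle.

MRS = 0.2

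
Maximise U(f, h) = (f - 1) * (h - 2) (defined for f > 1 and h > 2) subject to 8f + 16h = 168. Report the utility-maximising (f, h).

f* = 9, h* = 6

MU_f = (h−2), MU_h = (f−1).
MRS = (h−2)/(f−1).
Tangency: set MRS = p_f/p_h = 8/16 = 0.5.
So (h − 2)/(f − 1) = 0.5, i.e. (h − 2) = 0.5·(f − 1).
Rewrite the budget in excess-of-subsistence terms: 8·(f − 1) + 16·(h − 2) = 168 − 8·1 − 16·2 = 128.
Substituting, 16·(f − 1) = 128, so f − 1 = 8 and f* = 9.
Then h − 2 = 0.5·8 = 4, so h* = 6.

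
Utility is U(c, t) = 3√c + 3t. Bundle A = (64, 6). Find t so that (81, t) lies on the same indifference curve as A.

U(64, 6) = 42.
Set U(81, t) = 42 and solve.
With c = 81: √81 = 9, so 3t = 42 − 3·9 = 15 and t = 5.
Check: U(81, 5) = 42.

t = 5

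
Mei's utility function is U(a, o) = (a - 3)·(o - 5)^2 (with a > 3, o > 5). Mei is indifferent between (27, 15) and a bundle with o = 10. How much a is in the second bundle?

a = 99

U(27, 15) = 2400.
Set U(a, 10) = 2400 and solve.
With o = 10: (10 − 5)^2 = 25, so (a − 3) = 2400/25 = 96.
So a = 3 + 96 = 99.
Check: U(99, 10) = 2400.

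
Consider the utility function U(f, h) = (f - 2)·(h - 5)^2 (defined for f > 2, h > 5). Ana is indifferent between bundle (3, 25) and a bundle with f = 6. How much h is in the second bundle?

h = 15

U(3, 25) = 400.
Set U(6, h) = 400 and solve.
With f = 6: (6 − 2) = 4, so (h − 5)^2 = 400/4 = 100.
Taking the square root (with h > 5): h − 5 = 10, so h = 15.
Check: U(6, 15) = 400.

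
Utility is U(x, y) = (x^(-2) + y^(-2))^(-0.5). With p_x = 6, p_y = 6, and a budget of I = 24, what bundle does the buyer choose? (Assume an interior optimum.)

For CES with ρ = -2, MRS = (y/x)^3.
Tangency: set MRS = p_x/p_y = 6/6 = 1.
So (y/x)^3 = 1; taking the cube root, y/x = 1, i.e. y = x.
Substitute into the budget 6·x + 6·y = 24: 12·x = 24, so x* = 2 and y* = 2.

x* = 2, y* = 2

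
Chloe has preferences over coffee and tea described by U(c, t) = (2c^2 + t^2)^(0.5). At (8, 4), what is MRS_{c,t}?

For CES with ρ = 2, MRS = (2/1)·(t/c)^(-1).
At (8, 4): MRS = 4.
So at (8, 4) the consumer would give up 4 units of t for one more unit of c.

MRS = 4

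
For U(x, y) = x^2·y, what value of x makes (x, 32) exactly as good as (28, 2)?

U(28, 2) = 1568.
Set U(x, 32) = 1568 and solve.
With y = 32: x^2 = 1568/32 = 49; taking the square root, x = 7.
Check: U(7, 32) = 1568.

x = 7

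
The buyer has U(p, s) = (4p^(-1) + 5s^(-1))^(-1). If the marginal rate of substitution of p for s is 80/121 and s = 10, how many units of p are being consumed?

For CES with ρ = -1, MRS = (4/5)·(s/p)^2.
Setting (4/5)·(10/p)^2 = 80/121 gives (10/p)^2 = 100/121, so 10/p = 10/11 and p = 11.

p = 11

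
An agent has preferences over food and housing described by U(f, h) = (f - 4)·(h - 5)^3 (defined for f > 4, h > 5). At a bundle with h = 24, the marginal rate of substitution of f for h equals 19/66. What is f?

f = 26

MU_f = (h−5)^3, MU_h = 3·(f−4)·(h−5)^2.
MRS = (1/3)·(h−5)/(f−4).
Substitute h = 24: MRS = (19/3)/(f − 4). Setting this equal to 19/66 gives f − 4 = (19/3)/(19/66) = 22, so f = 26.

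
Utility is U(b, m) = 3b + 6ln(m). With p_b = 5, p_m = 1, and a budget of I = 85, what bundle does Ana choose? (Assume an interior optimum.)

MU_b = 3, MU_m = 6/m.
MRS = 3 ÷ (6/m).
Tangency: set MRS = p_b/p_m = 5/1 = 5.
MRS depends only on m: 0.5·m = 5 ⇒ m* = 5/0.5 = 10.
From the budget, 5·b = 85 − 1·10 = 75, so b* = 15.

b* = 15, m* = 10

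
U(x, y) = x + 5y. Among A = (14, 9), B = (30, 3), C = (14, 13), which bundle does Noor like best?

Bundle C

Evaluate utility at each bundle:
U(A) = 59.
U(B) = 45.
U(C) = 79.
Highest utility is C, so C ≻ A ≻ B.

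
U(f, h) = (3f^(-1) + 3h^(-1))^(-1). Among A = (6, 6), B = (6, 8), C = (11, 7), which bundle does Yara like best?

Evaluate utility at each bundle:
U(A) = 1.000.
U(B) = 1.143.
U(C) = 1.426.
Highest utility is C, so C ≻ B ≻ A.

Bundle C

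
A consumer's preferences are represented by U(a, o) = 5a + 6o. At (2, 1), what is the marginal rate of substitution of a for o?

MU_a = 5, MU_o = 6, so MRS = 5/6 at every bundle.
At (2, 1): MRS = 5/6.
So at (2, 1) the consumer would give up 5/6 units of o for one more unit of a.

MRS = 5/6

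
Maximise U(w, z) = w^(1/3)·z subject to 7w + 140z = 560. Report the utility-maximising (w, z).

MU_w = 1/3·w^(-2/3)·z and MU_z = w^(1/3).
MRS = MU_w/MU_z = (1/3)·z/w.
Tangency: set MRS = p_w/p_z = 7/140 = 0.05.
So (1/3)·z/w = 0.05, i.e. z = 0.15·w.
Substitute into the budget 7·w + 140·z = 560: 28·w = 560, so w* = 20.
Then z* = 0.15·20 = 3.

w* = 20, z* = 3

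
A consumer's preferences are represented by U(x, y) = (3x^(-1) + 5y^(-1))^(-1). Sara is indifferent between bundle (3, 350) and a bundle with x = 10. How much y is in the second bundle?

y = 7

U depends on (x, y) only through S = 3x^(-1) + 5y^(-1), so equal utility means equal S. At (3, 350): S = 71/70.
With x = 10: 3·10^(-1) = 0.3, so 5y^(-1) = 71/70 − 0.3 = 5/7, i.e. y^(-1) = 1/7.
Hence y = 1/(1/7) = 7.
Check: U(10, 7) = 0.9859.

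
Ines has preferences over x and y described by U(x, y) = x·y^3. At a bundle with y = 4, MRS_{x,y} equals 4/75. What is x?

x = 25

MU_x = y^3 and MU_y = 3·x·y^2.
MRS = MU_x/MU_y = (1/3)·y/x.
Substitute y = 4: MRS = (4/3)/x. Setting (4/3)/x = 4/75 gives x = (4/3)/(4/75) = 25.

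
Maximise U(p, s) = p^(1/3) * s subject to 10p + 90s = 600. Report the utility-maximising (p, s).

MU_p = 1/3·p^(-2/3)·s and MU_s = p^(1/3).
MRS = MU_p/MU_s = (1/3)·s/p.
Tangency: set MRS = p_p/p_s = 10/90 = 1/9.
So (1/3)·s/p = 1/9, i.e. s = (1/3)·p.
Substitute into the budget 10·p + 90·s = 600: 40·p = 600, so p* = 15.
Then s* = (1/3)·15 = 5.

p* = 15, s* = 5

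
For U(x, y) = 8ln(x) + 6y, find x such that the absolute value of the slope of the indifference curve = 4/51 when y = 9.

MU_x = 8/x, MU_y = 6.
MRS = 8/x ÷ 6.
MRS depends only on x: (4/3)/x = 4/51 ⇒ x = (4/3)/(4/51) = 17.

x = 17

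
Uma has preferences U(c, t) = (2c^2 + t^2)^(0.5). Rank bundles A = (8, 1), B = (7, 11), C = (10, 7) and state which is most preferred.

Evaluate utility at each bundle:
U(A) = 11.358.
U(B) = 14.799.
U(C) = 15.780.
Highest utility is C, so C ≻ B ≻ A.

Bundle C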